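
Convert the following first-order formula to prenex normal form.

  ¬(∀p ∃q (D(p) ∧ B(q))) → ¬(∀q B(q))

Rewrite implications/biconditionals: A → B as ¬A ∨ B.
  ¬¬(∀p ∃q (D(p) ∧ B(q))) ∨ ¬(∀q B(q))
Move each ¬ inward, flipping quantifiers it crosses:
  (∀p ∃q (D(p) ∧ B(q))) ∨ (∃q ¬B(q))
Rename bound variables to avoid capture: q↦y.
  (∀p ∃q (D(p) ∧ B(q))) ∨ (∃y ¬B(y))
Extract every quantifier outward, since the variables are now distinct and don't occur free across branches:
  ∀p ∃q ∃y (D(p) ∧ B(q) ∨ ¬B(y))

∀p ∃q ∃y (D(p) ∧ B(q) ∨ ¬B(y))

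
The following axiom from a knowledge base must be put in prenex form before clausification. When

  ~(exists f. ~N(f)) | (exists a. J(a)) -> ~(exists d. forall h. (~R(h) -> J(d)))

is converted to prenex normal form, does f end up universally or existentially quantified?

existential

Rewrite implications/biconditionals: A → B as ¬A ∨ B.
  ~(~(exists f. ~N(f)) | (exists a. J(a))) | ~(exists d. forall h. (~~R(h) | J(d)))
Push ¬ through the quantifiers and connectives to reach negation normal form:
  (exists f. ~N(f)) & (forall a. ~J(a)) | (forall d. exists h. (~R(h) & ~J(d)))
Finally move all quantifiers to the prefix:
  exists f. forall a. forall d. exists h. (~N(f) & ~J(a) | ~R(h) & ~J(d))
The quantifier exists f sits under an even number of negations (counting the antecedent side of each →), so it remains existential.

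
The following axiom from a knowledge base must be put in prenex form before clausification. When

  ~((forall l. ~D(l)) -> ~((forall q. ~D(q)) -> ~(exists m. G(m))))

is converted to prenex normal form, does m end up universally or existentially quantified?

First replace A → B with ¬A ∨ B.
  ~(~(forall l. ~D(l)) | ~(~(forall q. ~D(q)) | ~(exists m. G(m))))
Move each ¬ inward, flipping quantifiers it crosses:
  (forall l. ~D(l)) & ((exists q. D(q)) | (forall m. ~G(m)))
All bound variables are already distinct, so no renaming is needed.
Pull the quantifiers to the front (each side's bound variable is not free in the other side):
  forall l. exists q. forall m. (~D(l) & (D(q) | ~G(m)))
The quantifier exists m sits under an odd number of negations (counting the antecedent side of each →), so it flips to forall m.

universal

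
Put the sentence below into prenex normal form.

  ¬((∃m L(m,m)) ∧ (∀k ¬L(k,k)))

∀m ∃k (¬L(m,m) ∨ L(k,k))

Push ¬ through the quantifiers and connectives to reach negation normal form:
  (∀m ¬L(m,m)) ∨ (∃k L(k,k))
All bound variables are already distinct, so no renaming is needed.
Finally move all quantifiers to the prefix:
  ∀m ∃k (¬L(m,m) ∨ L(k,k))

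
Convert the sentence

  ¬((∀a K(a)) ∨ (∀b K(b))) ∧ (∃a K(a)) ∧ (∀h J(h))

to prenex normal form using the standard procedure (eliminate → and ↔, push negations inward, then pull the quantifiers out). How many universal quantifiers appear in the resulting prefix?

Push ¬ through the quantifiers and connectives to reach negation normal form:
  (∃a ¬K(a)) ∧ (∃b ¬K(b)) ∧ (∃a K(a)) ∧ (∀h J(h))
Standardize variables apart so no two quantifiers bind the same name: a↦w1.
  (∃a ¬K(a)) ∧ (∃b ¬K(b)) ∧ (∃w1 K(w1)) ∧ (∀h J(h))
Extract every quantifier outward, since the variables are now distinct and don't occur free across branches:
  ∃a ∃b ∃w1 ∀h (¬K(a) ∧ ¬K(b) ∧ K(w1) ∧ J(h))
The prefix is ∃a ∃b ∃w1 ∀h: 1 universal, 3 existential.

1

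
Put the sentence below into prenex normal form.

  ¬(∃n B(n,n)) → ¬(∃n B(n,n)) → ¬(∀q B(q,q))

First replace A → B with ¬A ∨ B.
  ¬¬(∃n B(n,n)) ∨ ¬¬(∃n B(n,n)) ∨ ¬(∀q B(q,q))
Move each ¬ inward, flipping quantifiers it crosses:
  (∃n B(n,n)) ∨ (∃n B(n,n)) ∨ (∃q ¬B(q,q))
Standardize variables apart so no two quantifiers bind the same name: n↦v.
  (∃n B(n,n)) ∨ (∃v B(v,v)) ∨ (∃q ¬B(q,q))
Finally move all quantifiers to the prefix:
  ∃n ∃v ∃q (B(n,n) ∨ B(v,v) ∨ ¬B(q,q))

∃n ∃v ∃q (B(n,n) ∨ B(v,v) ∨ ¬B(q,q))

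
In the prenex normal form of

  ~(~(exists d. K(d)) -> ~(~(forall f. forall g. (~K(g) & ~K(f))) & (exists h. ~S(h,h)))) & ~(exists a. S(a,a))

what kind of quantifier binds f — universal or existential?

First replace A → B with ¬A ∨ B.
  ~(~~(exists d. K(d)) | ~(~(forall f. forall g. (~K(g) & ~K(f))) & (exists h. ~S(h,h)))) & ~(exists a. S(a,a))
Drive negations inward (¬∀x A ≡ ∃x ¬A, ¬∃x A ≡ ∀x ¬A, De Morgan for ∧/∨):
  (forall d. ~K(d)) & (exists f. exists g. (K(g) | K(f))) & (exists h. ~S(h,h)) & (forall a. ~S(a,a))
All bound variables are already distinct, so no renaming is needed.
Extract every quantifier outward, since the variables are now distinct and don't occur free across branches:
  forall d. exists f. exists g. exists h. forall a. (~K(d) & (K(g) | K(f)) & ~S(h,h) & ~S(a,a))
The quantifier forall f sits under an odd number of negations (counting the antecedent side of each →), so it flips to exists f.

existential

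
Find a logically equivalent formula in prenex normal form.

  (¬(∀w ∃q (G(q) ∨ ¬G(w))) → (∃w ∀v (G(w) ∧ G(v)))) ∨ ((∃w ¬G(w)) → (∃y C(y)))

∀w ∃q ∃a ∀v ∀u1 ∃y (G(q) ∨ ¬G(w) ∨ G(a) ∧ G(v) ∨ G(u1) ∨ C(y))

Eliminate → and ↔ using ¬ and ∨.
  ¬¬(∀w ∃q (G(q) ∨ ¬G(w))) ∨ (∃w ∀v (G(w) ∧ G(v))) ∨ ¬(∃w ¬G(w)) ∨ (∃y C(y))
Move each ¬ inward, flipping quantifiers it crosses:
  (∀w ∃q (G(q) ∨ ¬G(w))) ∨ (∃w ∀v (G(w) ∧ G(v))) ∨ (∀w G(w)) ∨ (∃y C(y))
Standardize variables apart so no two quantifiers bind the same name: w↦a, w↦u1.
  (∀w ∃q (G(q) ∨ ¬G(w))) ∨ (∃a ∀v (G(a) ∧ G(v))) ∨ (∀u1 G(u1)) ∨ (∃y C(y))
Pull the quantifiers to the front (each side's bound variable is not free in the other side):
  ∀w ∃q ∃a ∀v ∀u1 ∃y (G(q) ∨ ¬G(w) ∨ G(a) ∧ G(v) ∨ G(u1) ∨ C(y))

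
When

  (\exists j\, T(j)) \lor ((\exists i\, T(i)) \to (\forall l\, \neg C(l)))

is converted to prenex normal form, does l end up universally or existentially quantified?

universal

Eliminate → and ↔ using ¬ and ∨.
  (\exists j\, T(j)) \lor \neg (\exists i\, T(i)) \lor (\forall l\, \neg C(l))
Move each ¬ inward, flipping quantifiers it crosses:
  (\exists j\, T(j)) \lor (\forall i\, \neg T(i)) \lor (\forall l\, \neg C(l))
All bound variables are already distinct, so no renaming is needed.
Finally move all quantifiers to the prefix:
  \exists j\, \forall i\, \forall l\, (T(j) \lor \neg T(i) \lor \neg C(l))
The quantifier \forall l sits under an even number of negations (counting the antecedent side of each →), so it remains universal.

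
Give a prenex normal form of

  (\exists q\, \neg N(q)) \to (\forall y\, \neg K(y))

Rewrite implications/biconditionals: A → B as ¬A ∨ B.
  \neg (\exists q\, \neg N(q)) \lor (\forall y\, \neg K(y))
Push ¬ through the quantifiers and connectives to reach negation normal form:
  (\forall q\, N(q)) \lor (\forall y\, \neg K(y))
All bound variables are already distinct, so no renaming is needed.
Finally move all quantifiers to the prefix:
  \forall q\, \forall y\, (N(q) \lor \neg K(y))

\forall q\, \forall y\, (N(q) \lor \neg K(y))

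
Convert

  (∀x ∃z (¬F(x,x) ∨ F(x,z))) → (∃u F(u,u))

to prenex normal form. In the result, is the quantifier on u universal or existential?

existential

Rewrite implications/biconditionals: A → B as ¬A ∨ B.
  ¬(∀x ∃z (¬F(x,x) ∨ F(x,z))) ∨ (∃u F(u,u))
Drive negations inward (¬∀x A ≡ ∃x ¬A, ¬∃x A ≡ ∀x ¬A, De Morgan for ∧/∨):
  (∃x ∀z (F(x,x) ∧ ¬F(x,z))) ∨ (∃u F(u,u))
All bound variables are already distinct, so no renaming is needed.
Finally move all quantifiers to the prefix:
  ∃x ∀z ∃u (F(x,x) ∧ ¬F(x,z) ∨ F(u,u))
The quantifier ∃u sits under an even number of negations (counting the antecedent side of each →), so it remains existential.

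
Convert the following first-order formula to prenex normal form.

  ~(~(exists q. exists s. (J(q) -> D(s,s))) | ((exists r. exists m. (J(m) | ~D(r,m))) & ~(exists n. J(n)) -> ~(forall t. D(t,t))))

exists q. exists s. exists r. exists m. forall n. forall t. ((~J(q) | D(s,s)) & (J(m) | ~D(r,m)) & ~J(n) & D(t,t))

First replace A → B with ¬A ∨ B.
  ~(~(exists q. exists s. (~J(q) | D(s,s))) | ~((exists r. exists m. (J(m) | ~D(r,m))) & ~(exists n. J(n))) | ~(forall t. D(t,t)))
Drive negations inward (¬∀x A ≡ ∃x ¬A, ¬∃x A ≡ ∀x ¬A, De Morgan for ∧/∨):
  (exists q. exists s. (~J(q) | D(s,s))) & (exists r. exists m. (J(m) | ~D(r,m))) & (forall n. ~J(n)) & (forall t. D(t,t))
All bound variables are already distinct, so no renaming is needed.
Finally move all quantifiers to the prefix:
  exists q. exists s. exists r. exists m. forall n. forall t. ((~J(q) | D(s,s)) & (J(m) | ~D(r,m)) & ~J(n) & D(t,t))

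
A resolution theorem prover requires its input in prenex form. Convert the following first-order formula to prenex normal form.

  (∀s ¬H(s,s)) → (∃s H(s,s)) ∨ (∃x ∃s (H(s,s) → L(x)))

∃s ∃u1 ∃x ∃u (H(s,s) ∨ H(u1,u1) ∨ ¬H(u,u) ∨ L(x))

Rewrite implications/biconditionals: A → B as ¬A ∨ B.
  ¬(∀s ¬H(s,s)) ∨ (∃s H(s,s)) ∨ (∃x ∃s (¬H(s,s) ∨ L(x)))
Move each ¬ inward, flipping quantifiers it crosses:
  (∃s H(s,s)) ∨ (∃s H(s,s)) ∨ (∃x ∃s (¬H(s,s) ∨ L(x)))
Rename bound variables to avoid capture: s↦u1, s↦u.
  (∃s H(s,s)) ∨ (∃u1 H(u1,u1)) ∨ (∃x ∃u (¬H(u,u) ∨ L(x)))
Extract every quantifier outward, since the variables are now distinct and don't occur free across branches:
  ∃s ∃u1 ∃x ∃u (H(s,s) ∨ H(u1,u1) ∨ ¬H(u,u) ∨ L(x))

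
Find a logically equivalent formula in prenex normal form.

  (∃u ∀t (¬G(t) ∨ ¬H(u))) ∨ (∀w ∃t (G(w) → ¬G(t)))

Rewrite implications/biconditionals: A → B as ¬A ∨ B.
  (∃u ∀t (¬G(t) ∨ ¬H(u))) ∨ (∀w ∃t (¬G(w) ∨ ¬G(t)))
Rename bound variables to avoid capture: t↦z1.
  (∃u ∀t (¬G(t) ∨ ¬H(u))) ∨ (∀w ∃z1 (¬G(w) ∨ ¬G(z1)))
Finally move all quantifiers to the prefix:
  ∃u ∀t ∀w ∃z1 (¬G(t) ∨ ¬H(u) ∨ ¬G(w) ∨ ¬G(z1))

∃u ∀t ∀w ∃z1 (¬G(t) ∨ ¬H(u) ∨ ¬G(w) ∨ ¬G(z1))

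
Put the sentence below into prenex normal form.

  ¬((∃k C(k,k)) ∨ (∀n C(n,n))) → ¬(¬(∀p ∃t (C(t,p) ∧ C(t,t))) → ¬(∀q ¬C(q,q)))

∃k ∀n ∃p ∀t ∀q (C(k,k) ∨ C(n,n) ∨ (¬C(t,p) ∨ ¬C(t,t)) ∧ ¬C(q,q))

Eliminate → and ↔ using ¬ and ∨.
  ¬¬((∃k C(k,k)) ∨ (∀n C(n,n))) ∨ ¬(¬¬(∀p ∃t (C(t,p) ∧ C(t,t))) ∨ ¬(∀q ¬C(q,q)))
Move each ¬ inward, flipping quantifiers it crosses:
  (∃k C(k,k)) ∨ (∀n C(n,n)) ∨ (∃p ∀t (¬C(t,p) ∨ ¬C(t,t))) ∧ (∀q ¬C(q,q))
All bound variables are already distinct, so no renaming is needed.
Extract every quantifier outward, since the variables are now distinct and don't occur free across branches:
  ∃k ∀n ∃p ∀t ∀q (C(k,k) ∨ C(n,n) ∨ (¬C(t,p) ∨ ¬C(t,t)) ∧ ¬C(q,q))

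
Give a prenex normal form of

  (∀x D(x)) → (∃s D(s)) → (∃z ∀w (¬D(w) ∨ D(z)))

First replace A → B with ¬A ∨ B.
  ¬(∀x D(x)) ∨ ¬(∃s D(s)) ∨ (∃z ∀w (¬D(w) ∨ D(z)))
Move each ¬ inward, flipping quantifiers it crosses:
  (∃x ¬D(x)) ∨ (∀s ¬D(s)) ∨ (∃z ∀w (¬D(w) ∨ D(z)))
Extract every quantifier outward, since the variables are now distinct and don't occur free across branches:
  ∃x ∀s ∃z ∀w (¬D(x) ∨ ¬D(s) ∨ ¬D(w) ∨ D(z))

∃x ∀s ∃z ∀w (¬D(x) ∨ ¬D(s) ∨ ¬D(w) ∨ D(z))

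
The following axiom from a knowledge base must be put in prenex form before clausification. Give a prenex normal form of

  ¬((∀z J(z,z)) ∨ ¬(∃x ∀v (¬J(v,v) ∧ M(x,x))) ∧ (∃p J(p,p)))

Move each ¬ inward, flipping quantifiers it crosses:
  (∃z ¬J(z,z)) ∧ ((∃x ∀v (¬J(v,v) ∧ M(x,x))) ∨ (∀p ¬J(p,p)))
Pull the quantifiers to the front (each side's bound variable is not free in the other side):
  ∃z ∃x ∀v ∀p (¬J(z,z) ∧ (¬J(v,v) ∧ M(x,x) ∨ ¬J(p,p)))

∃z ∃x ∀v ∀p (¬J(z,z) ∧ (¬J(v,v) ∧ M(x,x) ∨ ¬J(p,p)))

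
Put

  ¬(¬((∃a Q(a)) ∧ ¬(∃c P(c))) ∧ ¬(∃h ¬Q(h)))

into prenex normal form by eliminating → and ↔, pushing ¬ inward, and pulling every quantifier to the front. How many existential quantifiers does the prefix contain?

2

Move each ¬ inward, flipping quantifiers it crosses:
  (∃a Q(a)) ∧ (∀c ¬P(c)) ∨ (∃h ¬Q(h))
All bound variables are already distinct, so no renaming is needed.
Pull the quantifiers to the front (each side's bound variable is not free in the other side):
  ∃a ∀c ∃h (Q(a) ∧ ¬P(c) ∨ ¬Q(h))
The prefix is ∃a ∀c ∃h: 1 universal, 2 existential.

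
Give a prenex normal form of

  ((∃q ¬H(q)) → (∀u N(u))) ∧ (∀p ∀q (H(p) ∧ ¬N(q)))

∀q ∀u ∀p ∀y ((H(q) ∨ N(u)) ∧ H(p) ∧ ¬N(y))

Rewrite implications/biconditionals: A → B as ¬A ∨ B.
  (¬(∃q ¬H(q)) ∨ (∀u N(u))) ∧ (∀p ∀q (H(p) ∧ ¬N(q)))
Push ¬ through the quantifiers and connectives to reach negation normal form:
  ((∀q H(q)) ∨ (∀u N(u))) ∧ (∀p ∀q (H(p) ∧ ¬N(q)))
Rename bound variables to avoid capture: q↦y.
  ((∀q H(q)) ∨ (∀u N(u))) ∧ (∀p ∀y (H(p) ∧ ¬N(y)))
Finally move all quantifiers to the prefix:
  ∀q ∀u ∀p ∀y ((H(q) ∨ N(u)) ∧ H(p) ∧ ¬N(y))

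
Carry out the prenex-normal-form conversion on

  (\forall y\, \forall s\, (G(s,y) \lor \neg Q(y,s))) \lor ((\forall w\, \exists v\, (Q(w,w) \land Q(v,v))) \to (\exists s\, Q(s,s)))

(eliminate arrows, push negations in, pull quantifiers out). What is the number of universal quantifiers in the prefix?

3

Eliminate → and ↔ using ¬ and ∨.
  (\forall y\, \forall s\, (G(s,y) \lor \neg Q(y,s))) \lor \neg (\forall w\, \exists v\, (Q(w,w) \land Q(v,v))) \lor (\exists s\, Q(s,s))
Push ¬ through the quantifiers and connectives to reach negation normal form:
  (\forall y\, \forall s\, (G(s,y) \lor \neg Q(y,s))) \lor (\exists w\, \forall v\, (\neg Q(w,w) \lor \neg Q(v,v))) \lor (\exists s\, Q(s,s))
Rename bound variables to avoid capture: s↦x1.
  (\forall y\, \forall s\, (G(s,y) \lor \neg Q(y,s))) \lor (\exists w\, \forall v\, (\neg Q(w,w) \lor \neg Q(v,v))) \lor (\exists x1\, Q(x1,x1))
Pull the quantifiers to the front (each side's bound variable is not free in the other side):
  \forall y\, \forall s\, \exists w\, \forall v\, \exists x1\, (G(s,y) \lor \neg Q(y,s) \lor \neg Q(w,w) \lor \neg Q(v,v) \lor Q(x1,x1))
The prefix is \forall y \forall s \exists w \forall v \exists x1: 3 universal, 2 existential.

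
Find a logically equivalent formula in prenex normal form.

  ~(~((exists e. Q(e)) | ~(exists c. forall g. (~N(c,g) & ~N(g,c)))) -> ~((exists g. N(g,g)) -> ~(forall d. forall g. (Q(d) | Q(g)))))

Eliminate → and ↔ using ¬ and ∨.
  ~(~~((exists e. Q(e)) | ~(exists c. forall g. (~N(c,g) & ~N(g,c)))) | ~(~(exists g. N(g,g)) | ~(forall d. forall g. (Q(d) | Q(g)))))
Drive negations inward (¬∀x A ≡ ∃x ¬A, ¬∃x A ≡ ∀x ¬A, De Morgan for ∧/∨):
  (forall e. ~Q(e)) & (exists c. forall g. (~N(c,g) & ~N(g,c))) & ((forall g. ~N(g,g)) | (exists d. exists g. (~Q(d) & ~Q(g))))
Give each quantifier a distinct variable: g↦x1, g↦z1.
  (forall e. ~Q(e)) & (exists c. forall g. (~N(c,g) & ~N(g,c))) & ((forall x1. ~N(x1,x1)) | (exists d. exists z1. (~Q(d) & ~Q(z1))))
Pull the quantifiers to the front (each side's bound variable is not free in the other side):
  forall e. exists c. forall g. forall x1. exists d. exists z1. (~Q(e) & ~N(c,g) & ~N(g,c) & (~N(x1,x1) | ~Q(d) & ~Q(z1)))

forall e. exists c. forall g. forall x1. exists d. exists z1. (~Q(e) & ~N(c,g) & ~N(g,c) & (~N(x1,x1) | ~Q(d) & ~Q(z1)))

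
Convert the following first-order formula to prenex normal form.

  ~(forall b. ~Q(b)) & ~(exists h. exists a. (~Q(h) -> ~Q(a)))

exists b. forall h. forall a. (Q(b) & ~Q(h) & Q(a))

First replace A → B with ¬A ∨ B.
  ~(forall b. ~Q(b)) & ~(exists h. exists a. (~~Q(h) | ~Q(a)))
Drive negations inward (¬∀x A ≡ ∃x ¬A, ¬∃x A ≡ ∀x ¬A, De Morgan for ∧/∨):
  (exists b. Q(b)) & (forall h. forall a. (~Q(h) & Q(a)))
All bound variables are already distinct, so no renaming is needed.
Pull the quantifiers to the front (each side's bound variable is not free in the other side):
  exists b. forall h. forall a. (Q(b) & ~Q(h) & Q(a))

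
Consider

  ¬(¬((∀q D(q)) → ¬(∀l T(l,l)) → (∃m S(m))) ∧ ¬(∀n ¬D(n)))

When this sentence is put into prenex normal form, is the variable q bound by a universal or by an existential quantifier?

Rewrite implications/biconditionals: A → B as ¬A ∨ B.
  ¬(¬(¬(∀q D(q)) ∨ ¬¬(∀l T(l,l)) ∨ (∃m S(m))) ∧ ¬(∀n ¬D(n)))
Move each ¬ inward, flipping quantifiers it crosses:
  (∃q ¬D(q)) ∨ (∀l T(l,l)) ∨ (∃m S(m)) ∨ (∀n ¬D(n))
All bound variables are already distinct, so no renaming is needed.
Extract every quantifier outward, since the variables are now distinct and don't occur free across branches:
  ∃q ∀l ∃m ∀n (¬D(q) ∨ T(l,l) ∨ S(m) ∨ ¬D(n))
The quantifier ∀q sits under an odd number of negations (counting the antecedent side of each →), so it flips to ∃q.

existential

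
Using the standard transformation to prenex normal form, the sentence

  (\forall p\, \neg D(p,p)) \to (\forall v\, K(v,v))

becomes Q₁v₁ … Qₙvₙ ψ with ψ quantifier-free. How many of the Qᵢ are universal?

Rewrite implications/biconditionals: A → B as ¬A ∨ B.
  \neg (\forall p\, \neg D(p,p)) \lor (\forall v\, K(v,v))
Move each ¬ inward, flipping quantifiers it crosses:
  (\exists p\, D(p,p)) \lor (\forall v\, K(v,v))
All bound variables are already distinct, so no renaming is needed.
Extract every quantifier outward, since the variables are now distinct and don't occur free across branches:
  \exists p\, \forall v\, (D(p,p) \lor K(v,v))
The prefix is \exists p \forall v: 1 universal, 1 existential.

1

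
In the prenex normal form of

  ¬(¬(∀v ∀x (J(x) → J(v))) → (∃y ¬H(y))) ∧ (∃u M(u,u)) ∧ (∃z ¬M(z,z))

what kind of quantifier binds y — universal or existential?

First replace A → B with ¬A ∨ B.
  ¬(¬¬(∀v ∀x (¬J(x) ∨ J(v))) ∨ (∃y ¬H(y))) ∧ (∃u M(u,u)) ∧ (∃z ¬M(z,z))
Drive negations inward (¬∀x A ≡ ∃x ¬A, ¬∃x A ≡ ∀x ¬A, De Morgan for ∧/∨):
  (∃v ∃x (J(x) ∧ ¬J(v))) ∧ (∀y H(y)) ∧ (∃u M(u,u)) ∧ (∃z ¬M(z,z))
All bound variables are already distinct, so no renaming is needed.
Extract every quantifier outward, since the variables are now distinct and don't occur free across branches:
  ∃v ∃x ∀y ∃u ∃z (J(x) ∧ ¬J(v) ∧ H(y) ∧ M(u,u) ∧ ¬M(z,z))
The quantifier ∃y sits under an odd number of negations (counting the antecedent side of each →), so it flips to ∀y.

universal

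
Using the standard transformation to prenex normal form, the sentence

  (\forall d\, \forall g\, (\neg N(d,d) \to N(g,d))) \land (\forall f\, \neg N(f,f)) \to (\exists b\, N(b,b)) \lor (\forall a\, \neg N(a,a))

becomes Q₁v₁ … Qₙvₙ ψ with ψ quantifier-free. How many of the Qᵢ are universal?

1

Eliminate → and ↔ using ¬ and ∨.
  \neg ((\forall d\, \forall g\, (\neg \neg N(d,d) \lor N(g,d))) \land (\forall f\, \neg N(f,f))) \lor (\exists b\, N(b,b)) \lor (\forall a\, \neg N(a,a))
Move each ¬ inward, flipping quantifiers it crosses:
  (\exists d\, \exists g\, (\neg N(d,d) \land \neg N(g,d))) \lor (\exists f\, N(f,f)) \lor (\exists b\, N(b,b)) \lor (\forall a\, \neg N(a,a))
All bound variables are already distinct, so no renaming is needed.
Extract every quantifier outward, since the variables are now distinct and don't occur free across branches:
  \exists d\, \exists g\, \exists f\, \exists b\, \forall a\, (\neg N(d,d) \land \neg N(g,d) \lor N(f,f) \lor N(b,b) \lor \neg N(a,a))
The prefix is \exists d \exists g \exists f \exists b \forall a: 1 universal, 4 existential.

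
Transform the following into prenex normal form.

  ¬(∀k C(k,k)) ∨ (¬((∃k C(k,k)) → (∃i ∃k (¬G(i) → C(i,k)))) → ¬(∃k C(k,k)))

∃k ∀w ∃i ∃u1 ∀v1 (¬C(k,k) ∨ ¬C(w,w) ∨ G(i) ∨ C(i,u1) ∨ ¬C(v1,v1))

Eliminate → and ↔ using ¬ and ∨.
  ¬(∀k C(k,k)) ∨ ¬¬(¬(∃k C(k,k)) ∨ (∃i ∃k (¬¬G(i) ∨ C(i,k)))) ∨ ¬(∃k C(k,k))
Drive negations inward (¬∀x A ≡ ∃x ¬A, ¬∃x A ≡ ∀x ¬A, De Morgan for ∧/∨):
  (∃k ¬C(k,k)) ∨ (∀k ¬C(k,k)) ∨ (∃i ∃k (G(i) ∨ C(i,k))) ∨ (∀k ¬C(k,k))
Give each quantifier a distinct variable: k↦w, k↦u1, k↦v1.
  (∃k ¬C(k,k)) ∨ (∀w ¬C(w,w)) ∨ (∃i ∃u1 (G(i) ∨ C(i,u1))) ∨ (∀v1 ¬C(v1,v1))
Extract every quantifier outward, since the variables are now distinct and don't occur free across branches:
  ∃k ∀w ∃i ∃u1 ∀v1 (¬C(k,k) ∨ ¬C(w,w) ∨ G(i) ∨ C(i,u1) ∨ ¬C(v1,v1))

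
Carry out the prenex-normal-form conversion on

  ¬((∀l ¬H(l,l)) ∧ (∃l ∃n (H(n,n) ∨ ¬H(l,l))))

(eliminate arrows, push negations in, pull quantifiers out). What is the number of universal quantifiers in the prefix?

Push ¬ through the quantifiers and connectives to reach negation normal form:
  (∃l H(l,l)) ∨ (∀l ∀n (¬H(n,n) ∧ H(l,l)))
Give each quantifier a distinct variable: l↦r.
  (∃l H(l,l)) ∨ (∀r ∀n (¬H(n,n) ∧ H(r,r)))
Extract every quantifier outward, since the variables are now distinct and don't occur free across branches:
  ∃l ∀r ∀n (H(l,l) ∨ ¬H(n,n) ∧ H(r,r))
The prefix is ∃l ∀r ∀n: 2 universal, 1 existential.

2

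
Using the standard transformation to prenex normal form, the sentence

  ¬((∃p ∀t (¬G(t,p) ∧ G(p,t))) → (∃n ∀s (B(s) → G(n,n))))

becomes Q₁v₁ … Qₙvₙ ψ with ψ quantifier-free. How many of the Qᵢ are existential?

2

First replace A → B with ¬A ∨ B.
  ¬(¬(∃p ∀t (¬G(t,p) ∧ G(p,t))) ∨ (∃n ∀s (¬B(s) ∨ G(n,n))))
Move each ¬ inward, flipping quantifiers it crosses:
  (∃p ∀t (¬G(t,p) ∧ G(p,t))) ∧ (∀n ∃s (B(s) ∧ ¬G(n,n)))
Extract every quantifier outward, since the variables are now distinct and don't occur free across branches:
  ∃p ∀t ∀n ∃s (¬G(t,p) ∧ G(p,t) ∧ B(s) ∧ ¬G(n,n))
The prefix is ∃p ∀t ∀n ∃s: 2 universal, 2 existential.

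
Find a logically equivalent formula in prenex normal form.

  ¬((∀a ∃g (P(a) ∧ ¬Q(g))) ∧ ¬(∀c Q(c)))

∃a ∀g ∀c (¬P(a) ∨ Q(g) ∨ Q(c))

Move each ¬ inward, flipping quantifiers it crosses:
  (∃a ∀g (¬P(a) ∨ Q(g))) ∨ (∀c Q(c))
All bound variables are already distinct, so no renaming is needed.
Extract every quantifier outward, since the variables are now distinct and don't occur free across branches:
  ∃a ∀g ∀c (¬P(a) ∨ Q(g) ∨ Q(c))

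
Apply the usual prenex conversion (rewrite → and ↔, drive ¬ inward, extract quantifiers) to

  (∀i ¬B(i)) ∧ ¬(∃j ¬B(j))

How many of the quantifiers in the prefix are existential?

Drive negations inward (¬∀x A ≡ ∃x ¬A, ¬∃x A ≡ ∀x ¬A, De Morgan for ∧/∨):
  (∀i ¬B(i)) ∧ (∀j B(j))
All bound variables are already distinct, so no renaming is needed.
Pull the quantifiers to the front (each side's bound variable is not free in the other side):
  ∀i ∀j (¬B(i) ∧ B(j))
The prefix is ∀i ∀j: 2 universal, 0 existential.

0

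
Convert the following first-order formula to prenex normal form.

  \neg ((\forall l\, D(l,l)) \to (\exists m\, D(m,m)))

\forall l\, \forall m\, (D(l,l) \land \neg D(m,m))

Rewrite implications/biconditionals: A → B as ¬A ∨ B.
  \neg (\neg (\forall l\, D(l,l)) \lor (\exists m\, D(m,m)))
Move each ¬ inward, flipping quantifiers it crosses:
  (\forall l\, D(l,l)) \land (\forall m\, \neg D(m,m))
All bound variables are already distinct, so no renaming is needed.
Extract every quantifier outward, since the variables are now distinct and don't occur free across branches:
  \forall l\, \forall m\, (D(l,l) \land \neg D(m,m))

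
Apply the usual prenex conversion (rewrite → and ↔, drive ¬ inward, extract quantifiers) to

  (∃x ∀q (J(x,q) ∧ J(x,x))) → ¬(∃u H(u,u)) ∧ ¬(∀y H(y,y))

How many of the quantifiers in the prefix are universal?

Eliminate → and ↔ using ¬ and ∨.
  ¬(∃x ∀q (J(x,q) ∧ J(x,x))) ∨ ¬(∃u H(u,u)) ∧ ¬(∀y H(y,y))
Push ¬ through the quantifiers and connectives to reach negation normal form:
  (∀x ∃q (¬J(x,q) ∨ ¬J(x,x))) ∨ (∀u ¬H(u,u)) ∧ (∃y ¬H(y,y))
Extract every quantifier outward, since the variables are now distinct and don't occur free across branches:
  ∀x ∃q ∀u ∃y (¬J(x,q) ∨ ¬J(x,x) ∨ ¬H(u,u) ∧ ¬H(y,y))
The prefix is ∀x ∃q ∀u ∃y: 2 universal, 2 existential.

2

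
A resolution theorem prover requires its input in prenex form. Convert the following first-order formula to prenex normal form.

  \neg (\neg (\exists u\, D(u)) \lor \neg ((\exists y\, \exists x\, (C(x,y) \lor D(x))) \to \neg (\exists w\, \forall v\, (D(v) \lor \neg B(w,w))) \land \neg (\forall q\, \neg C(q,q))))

Eliminate → and ↔ using ¬ and ∨.
  \neg (\neg (\exists u\, D(u)) \lor \neg (\neg (\exists y\, \exists x\, (C(x,y) \lor D(x))) \lor \neg (\exists w\, \forall v\, (D(v) \lor \neg B(w,w))) \land \neg (\forall q\, \neg C(q,q))))
Move each ¬ inward, flipping quantifiers it crosses:
  (\exists u\, D(u)) \land ((\forall y\, \forall x\, (\neg C(x,y) \land \neg D(x))) \lor (\forall w\, \exists v\, (\neg D(v) \land B(w,w))) \land (\exists q\, C(q,q)))
Finally move all quantifiers to the prefix:
  \exists u\, \forall y\, \forall x\, \forall w\, \exists v\, \exists q\, (D(u) \land (\neg C(x,y) \land \neg D(x) \lor \neg D(v) \land B(w,w) \land C(q,q)))

\exists u\, \forall y\, \forall x\, \forall w\, \exists v\, \exists q\, (D(u) \land (\neg C(x,y) \land \neg D(x) \lor \neg D(v) \land B(w,w) \land C(q,q)))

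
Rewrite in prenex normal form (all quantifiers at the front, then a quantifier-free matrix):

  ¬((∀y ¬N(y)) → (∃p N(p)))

∀y ∀p (¬N(y) ∧ ¬N(p))

First replace A → B with ¬A ∨ B.
  ¬(¬(∀y ¬N(y)) ∨ (∃p N(p)))
Move each ¬ inward, flipping quantifiers it crosses:
  (∀y ¬N(y)) ∧ (∀p ¬N(p))
All bound variables are already distinct, so no renaming is needed.
Finally move all quantifiers to the prefix:
  ∀y ∀p (¬N(y) ∧ ¬N(p))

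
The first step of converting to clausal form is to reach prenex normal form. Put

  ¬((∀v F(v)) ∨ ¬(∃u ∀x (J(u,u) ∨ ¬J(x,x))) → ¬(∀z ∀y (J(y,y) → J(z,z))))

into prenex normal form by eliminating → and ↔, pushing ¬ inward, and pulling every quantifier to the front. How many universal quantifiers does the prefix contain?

4

First replace A → B with ¬A ∨ B.
  ¬(¬((∀v F(v)) ∨ ¬(∃u ∀x (J(u,u) ∨ ¬J(x,x)))) ∨ ¬(∀z ∀y (¬J(y,y) ∨ J(z,z))))
Drive negations inward (¬∀x A ≡ ∃x ¬A, ¬∃x A ≡ ∀x ¬A, De Morgan for ∧/∨):
  ((∀v F(v)) ∨ (∀u ∃x (¬J(u,u) ∧ J(x,x)))) ∧ (∀z ∀y (¬J(y,y) ∨ J(z,z)))
All bound variables are already distinct, so no renaming is needed.
Finally move all quantifiers to the prefix:
  ∀v ∀u ∃x ∀z ∀y ((F(v) ∨ ¬J(u,u) ∧ J(x,x)) ∧ (¬J(y,y) ∨ J(z,z)))
The prefix is ∀v ∀u ∃x ∀z ∀y: 4 universal, 1 existential.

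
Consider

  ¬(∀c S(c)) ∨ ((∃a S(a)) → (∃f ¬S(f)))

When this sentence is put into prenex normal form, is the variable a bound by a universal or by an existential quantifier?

universal

Rewrite implications/biconditionals: A → B as ¬A ∨ B.
  ¬(∀c S(c)) ∨ ¬(∃a S(a)) ∨ (∃f ¬S(f))
Drive negations inward (¬∀x A ≡ ∃x ¬A, ¬∃x A ≡ ∀x ¬A, De Morgan for ∧/∨):
  (∃c ¬S(c)) ∨ (∀a ¬S(a)) ∨ (∃f ¬S(f))
All bound variables are already distinct, so no renaming is needed.
Pull the quantifiers to the front (each side's bound variable is not free in the other side):
  ∃c ∀a ∃f (¬S(c) ∨ ¬S(a) ∨ ¬S(f))
The quantifier ∃a sits under an odd number of negations (counting the antecedent side of each →), so it flips to ∀a.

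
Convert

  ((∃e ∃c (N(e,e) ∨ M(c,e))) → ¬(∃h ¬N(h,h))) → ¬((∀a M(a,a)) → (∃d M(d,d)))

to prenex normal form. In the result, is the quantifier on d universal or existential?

universal

Eliminate → and ↔ using ¬ and ∨.
  ¬(¬(∃e ∃c (N(e,e) ∨ M(c,e))) ∨ ¬(∃h ¬N(h,h))) ∨ ¬(¬(∀a M(a,a)) ∨ (∃d M(d,d)))
Push ¬ through the quantifiers and connectives to reach negation normal form:
  (∃e ∃c (N(e,e) ∨ M(c,e))) ∧ (∃h ¬N(h,h)) ∨ (∀a M(a,a)) ∧ (∀d ¬M(d,d))
Extract every quantifier outward, since the variables are now distinct and don't occur free across branches:
  ∃e ∃c ∃h ∀a ∀d ((N(e,e) ∨ M(c,e)) ∧ ¬N(h,h) ∨ M(a,a) ∧ ¬M(d,d))
The quantifier ∃d sits under an odd number of negations (counting the antecedent side of each →), so it flips to ∀d.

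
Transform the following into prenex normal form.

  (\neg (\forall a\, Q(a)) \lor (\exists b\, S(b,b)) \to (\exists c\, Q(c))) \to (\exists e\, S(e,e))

\exists a\, \exists b\, \forall c\, \exists e\, ((\neg Q(a) \lor S(b,b)) \land \neg Q(c) \lor S(e,e))

First replace A → B with ¬A ∨ B.
  \neg (\neg (\neg (\forall a\, Q(a)) \lor (\exists b\, S(b,b))) \lor (\exists c\, Q(c))) \lor (\exists e\, S(e,e))
Push ¬ through the quantifiers and connectives to reach negation normal form:
  ((\exists a\, \neg Q(a)) \lor (\exists b\, S(b,b))) \land (\forall c\, \neg Q(c)) \lor (\exists e\, S(e,e))
All bound variables are already distinct, so no renaming is needed.
Extract every quantifier outward, since the variables are now distinct and don't occur free across branches:
  \exists a\, \exists b\, \forall c\, \exists e\, ((\neg Q(a) \lor S(b,b)) \land \neg Q(c) \lor S(e,e))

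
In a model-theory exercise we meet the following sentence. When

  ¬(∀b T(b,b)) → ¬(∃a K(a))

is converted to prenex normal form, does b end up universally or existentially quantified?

universal

Eliminate → and ↔ using ¬ and ∨.
  ¬¬(∀b T(b,b)) ∨ ¬(∃a K(a))
Push ¬ through the quantifiers and connectives to reach negation normal form:
  (∀b T(b,b)) ∨ (∀a ¬K(a))
All bound variables are already distinct, so no renaming is needed.
Extract every quantifier outward, since the variables are now distinct and don't occur free across branches:
  ∀b ∀a (T(b,b) ∨ ¬K(a))
The quantifier ∀b sits under an even number of negations (counting the antecedent side of each →), so it remains universal.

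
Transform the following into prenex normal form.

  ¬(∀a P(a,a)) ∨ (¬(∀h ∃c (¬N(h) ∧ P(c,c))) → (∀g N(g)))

∃a ∀h ∃c ∀g (¬P(a,a) ∨ ¬N(h) ∧ P(c,c) ∨ N(g))

Rewrite implications/biconditionals: A → B as ¬A ∨ B.
  ¬(∀a P(a,a)) ∨ ¬¬(∀h ∃c (¬N(h) ∧ P(c,c))) ∨ (∀g N(g))
Drive negations inward (¬∀x A ≡ ∃x ¬A, ¬∃x A ≡ ∀x ¬A, De Morgan for ∧/∨):
  (∃a ¬P(a,a)) ∨ (∀h ∃c (¬N(h) ∧ P(c,c))) ∨ (∀g N(g))
Extract every quantifier outward, since the variables are now distinct and don't occur free across branches:
  ∃a ∀h ∃c ∀g (¬P(a,a) ∨ ¬N(h) ∧ P(c,c) ∨ N(g))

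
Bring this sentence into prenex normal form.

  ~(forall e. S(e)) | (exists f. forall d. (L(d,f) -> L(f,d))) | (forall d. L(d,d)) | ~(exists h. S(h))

First replace A → B with ¬A ∨ B.
  ~(forall e. S(e)) | (exists f. forall d. (~L(d,f) | L(f,d))) | (forall d. L(d,d)) | ~(exists h. S(h))
Push ¬ through the quantifiers and connectives to reach negation normal form:
  (exists e. ~S(e)) | (exists f. forall d. (~L(d,f) | L(f,d))) | (forall d. L(d,d)) | (forall h. ~S(h))
Rename bound variables to avoid capture: d↦c.
  (exists e. ~S(e)) | (exists f. forall d. (~L(d,f) | L(f,d))) | (forall c. L(c,c)) | (forall h. ~S(h))
Extract every quantifier outward, since the variables are now distinct and don't occur free across branches:
  exists e. exists f. forall d. forall c. forall h. (~S(e) | ~L(d,f) | L(f,d) | L(c,c) | ~S(h))

exists e. exists f. forall d. forall c. forall h. (~S(e) | ~L(d,f) | L(f,d) | L(c,c) | ~S(h))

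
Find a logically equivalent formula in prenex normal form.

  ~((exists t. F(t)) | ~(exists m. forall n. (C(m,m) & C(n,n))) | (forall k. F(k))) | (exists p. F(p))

Drive negations inward (¬∀x A ≡ ∃x ¬A, ¬∃x A ≡ ∀x ¬A, De Morgan for ∧/∨):
  (forall t. ~F(t)) & (exists m. forall n. (C(m,m) & C(n,n))) & (exists k. ~F(k)) | (exists p. F(p))
Finally move all quantifiers to the prefix:
  forall t. exists m. forall n. exists k. exists p. (~F(t) & C(m,m) & C(n,n) & ~F(k) | F(p))

forall t. exists m. forall n. exists k. exists p. (~F(t) & C(m,m) & C(n,n) & ~F(k) | F(p))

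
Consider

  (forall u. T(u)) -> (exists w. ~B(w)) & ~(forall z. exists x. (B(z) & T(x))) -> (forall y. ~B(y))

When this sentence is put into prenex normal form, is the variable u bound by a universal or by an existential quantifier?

First replace A → B with ¬A ∨ B.
  ~(forall u. T(u)) | ~((exists w. ~B(w)) & ~(forall z. exists x. (B(z) & T(x)))) | (forall y. ~B(y))
Push ¬ through the quantifiers and connectives to reach negation normal form:
  (exists u. ~T(u)) | (forall w. B(w)) | (forall z. exists x. (B(z) & T(x))) | (forall y. ~B(y))
Extract every quantifier outward, since the variables are now distinct and don't occur free across branches:
  exists u. forall w. forall z. exists x. forall y. (~T(u) | B(w) | B(z) & T(x) | ~B(y))
The quantifier forall u sits under an odd number of negations (counting the antecedent side of each →), so it flips to exists u.

existential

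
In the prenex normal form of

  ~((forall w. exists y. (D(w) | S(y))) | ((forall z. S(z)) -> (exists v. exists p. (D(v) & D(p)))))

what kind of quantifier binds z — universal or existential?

First replace A → B with ¬A ∨ B.
  ~((forall w. exists y. (D(w) | S(y))) | ~(forall z. S(z)) | (exists v. exists p. (D(v) & D(p))))
Push ¬ through the quantifiers and connectives to reach negation normal form:
  (exists w. forall y. (~D(w) & ~S(y))) & (forall z. S(z)) & (forall v. forall p. (~D(v) | ~D(p)))
All bound variables are already distinct, so no renaming is needed.
Pull the quantifiers to the front (each side's bound variable is not free in the other side):
  exists w. forall y. forall z. forall v. forall p. (~D(w) & ~S(y) & S(z) & (~D(v) | ~D(p)))
The quantifier forall z sits under an even number of negations (counting the antecedent side of each →), so it remains universal.

universal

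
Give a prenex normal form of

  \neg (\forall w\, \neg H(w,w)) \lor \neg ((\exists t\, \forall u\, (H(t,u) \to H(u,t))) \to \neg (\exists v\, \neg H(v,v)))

First replace A → B with ¬A ∨ B.
  \neg (\forall w\, \neg H(w,w)) \lor \neg (\neg (\exists t\, \forall u\, (\neg H(t,u) \lor H(u,t))) \lor \neg (\exists v\, \neg H(v,v)))
Move each ¬ inward, flipping quantifiers it crosses:
  (\exists w\, H(w,w)) \lor (\exists t\, \forall u\, (\neg H(t,u) \lor H(u,t))) \land (\exists v\, \neg H(v,v))
All bound variables are already distinct, so no renaming is needed.
Pull the quantifiers to the front (each side's bound variable is not free in the other side):
  \exists w\, \exists t\, \forall u\, \exists v\, (H(w,w) \lor (\neg H(t,u) \lor H(u,t)) \land \neg H(v,v))

\exists w\, \exists t\, \forall u\, \exists v\, (H(w,w) \lor (\neg H(t,u) \lor H(u,t)) \land \neg H(v,v))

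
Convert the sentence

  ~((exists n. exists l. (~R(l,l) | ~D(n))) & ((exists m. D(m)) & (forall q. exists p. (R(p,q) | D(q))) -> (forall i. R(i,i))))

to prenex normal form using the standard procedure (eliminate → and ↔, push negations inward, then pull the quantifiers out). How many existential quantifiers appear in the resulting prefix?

3

Eliminate → and ↔ using ¬ and ∨.
  ~((exists n. exists l. (~R(l,l) | ~D(n))) & (~((exists m. D(m)) & (forall q. exists p. (R(p,q) | D(q)))) | (forall i. R(i,i))))
Move each ¬ inward, flipping quantifiers it crosses:
  (forall n. forall l. (R(l,l) & D(n))) | (exists m. D(m)) & (forall q. exists p. (R(p,q) | D(q))) & (exists i. ~R(i,i))
Extract every quantifier outward, since the variables are now distinct and don't occur free across branches:
  forall n. forall l. exists m. forall q. exists p. exists i. (R(l,l) & D(n) | D(m) & (R(p,q) | D(q)) & ~R(i,i))
The prefix is forall n forall l exists m forall q exists p exists i: 3 universal, 3 existential.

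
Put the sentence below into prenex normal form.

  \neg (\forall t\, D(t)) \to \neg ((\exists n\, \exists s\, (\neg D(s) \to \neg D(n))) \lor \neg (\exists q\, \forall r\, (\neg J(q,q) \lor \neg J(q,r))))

Rewrite implications/biconditionals: A → B as ¬A ∨ B.
  \neg \neg (\forall t\, D(t)) \lor \neg ((\exists n\, \exists s\, (\neg \neg D(s) \lor \neg D(n))) \lor \neg (\exists q\, \forall r\, (\neg J(q,q) \lor \neg J(q,r))))
Move each ¬ inward, flipping quantifiers it crosses:
  (\forall t\, D(t)) \lor (\forall n\, \forall s\, (\neg D(s) \land D(n))) \land (\exists q\, \forall r\, (\neg J(q,q) \lor \neg J(q,r)))
All bound variables are already distinct, so no renaming is needed.
Extract every quantifier outward, since the variables are now distinct and don't occur free across branches:
  \forall t\, \forall n\, \forall s\, \exists q\, \forall r\, (D(t) \lor \neg D(s) \land D(n) \land (\neg J(q,q) \lor \neg J(q,r)))

\forall t\, \forall n\, \forall s\, \exists q\, \forall r\, (D(t) \lor \neg D(s) \land D(n) \land (\neg J(q,q) \lor \neg J(q,r)))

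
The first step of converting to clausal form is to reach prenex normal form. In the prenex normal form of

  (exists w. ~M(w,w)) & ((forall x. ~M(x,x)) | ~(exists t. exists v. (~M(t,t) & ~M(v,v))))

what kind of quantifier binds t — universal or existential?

universal

Push ¬ through the quantifiers and connectives to reach negation normal form:
  (exists w. ~M(w,w)) & ((forall x. ~M(x,x)) | (forall t. forall v. (M(t,t) | M(v,v))))
Finally move all quantifiers to the prefix:
  exists w. forall x. forall t. forall v. (~M(w,w) & (~M(x,x) | M(t,t) | M(v,v)))
The quantifier exists t sits under an odd number of negations, so it flips to forall t.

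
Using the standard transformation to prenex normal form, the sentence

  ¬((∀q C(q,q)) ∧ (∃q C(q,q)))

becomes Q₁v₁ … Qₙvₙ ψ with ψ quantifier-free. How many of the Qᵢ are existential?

Push ¬ through the quantifiers and connectives to reach negation normal form:
  (∃q ¬C(q,q)) ∨ (∀q ¬C(q,q))
Rename bound variables to avoid capture: q↦x.
  (∃q ¬C(q,q)) ∨ (∀x ¬C(x,x))
Extract every quantifier outward, since the variables are now distinct and don't occur free across branches:
  ∃q ∀x (¬C(q,q) ∨ ¬C(x,x))
The prefix is ∃q ∀x: 1 universal, 1 existential.

1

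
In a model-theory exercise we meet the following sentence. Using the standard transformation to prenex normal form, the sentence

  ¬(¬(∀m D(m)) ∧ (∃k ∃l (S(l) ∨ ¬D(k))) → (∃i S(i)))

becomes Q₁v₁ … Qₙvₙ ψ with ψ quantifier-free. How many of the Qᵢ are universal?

1

First replace A → B with ¬A ∨ B.
  ¬(¬(¬(∀m D(m)) ∧ (∃k ∃l (S(l) ∨ ¬D(k)))) ∨ (∃i S(i)))
Move each ¬ inward, flipping quantifiers it crosses:
  (∃m ¬D(m)) ∧ (∃k ∃l (S(l) ∨ ¬D(k))) ∧ (∀i ¬S(i))
All bound variables are already distinct, so no renaming is needed.
Finally move all quantifiers to the prefix:
  ∃m ∃k ∃l ∀i (¬D(m) ∧ (S(l) ∨ ¬D(k)) ∧ ¬S(i))
The prefix is ∃m ∃k ∃l ∀i: 1 universal, 3 existential.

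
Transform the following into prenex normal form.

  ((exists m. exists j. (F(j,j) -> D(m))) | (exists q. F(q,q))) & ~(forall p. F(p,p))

First replace A → B with ¬A ∨ B.
  ((exists m. exists j. (~F(j,j) | D(m))) | (exists q. F(q,q))) & ~(forall p. F(p,p))
Move each ¬ inward, flipping quantifiers it crosses:
  ((exists m. exists j. (~F(j,j) | D(m))) | (exists q. F(q,q))) & (exists p. ~F(p,p))
All bound variables are already distinct, so no renaming is needed.
Finally move all quantifiers to the prefix:
  exists m. exists j. exists q. exists p. ((~F(j,j) | D(m) | F(q,q)) & ~F(p,p))

exists m. exists j. exists q. exists p. ((~F(j,j) | D(m) | F(q,q)) & ~F(p,p))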